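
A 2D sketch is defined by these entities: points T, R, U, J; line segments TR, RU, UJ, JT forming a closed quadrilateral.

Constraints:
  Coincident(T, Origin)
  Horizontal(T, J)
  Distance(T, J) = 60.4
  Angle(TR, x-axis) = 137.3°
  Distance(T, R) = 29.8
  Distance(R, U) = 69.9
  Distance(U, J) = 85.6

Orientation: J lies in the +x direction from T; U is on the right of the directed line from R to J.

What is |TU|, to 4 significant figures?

49.69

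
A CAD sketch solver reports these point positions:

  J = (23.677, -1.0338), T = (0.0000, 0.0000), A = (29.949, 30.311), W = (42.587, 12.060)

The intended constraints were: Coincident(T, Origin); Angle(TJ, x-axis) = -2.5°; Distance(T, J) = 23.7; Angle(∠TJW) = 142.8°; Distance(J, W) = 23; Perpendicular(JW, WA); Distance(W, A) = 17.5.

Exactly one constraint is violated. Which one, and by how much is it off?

Distance(W, A) = 17.5 — off by 4.70.

T = (0.00, 0.00) ✓; TJ at -2.500° ✓; |TJ| = 23.70 ✓; ∠TJW = 142.8° ✓; |JW| = 23.00 ✓; ∠(JW, WA) = 90.00° ✓; |WA| = 22.20 ✗.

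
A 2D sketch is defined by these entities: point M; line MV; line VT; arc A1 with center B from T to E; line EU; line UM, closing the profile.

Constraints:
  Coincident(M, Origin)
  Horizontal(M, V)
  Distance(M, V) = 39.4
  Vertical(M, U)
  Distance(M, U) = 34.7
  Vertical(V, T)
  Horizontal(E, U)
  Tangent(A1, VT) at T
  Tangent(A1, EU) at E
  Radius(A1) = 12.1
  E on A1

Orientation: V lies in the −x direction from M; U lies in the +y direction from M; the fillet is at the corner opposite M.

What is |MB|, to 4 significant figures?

35.44

M and U share the same x with |MU| = 34.7 and U on the +y side, so U = (0.000, 34.70). The virtual corner opposite M is at (-39.40, 34.70). Tangency of A1 to VT means the radius BT is perpendicular to VT and tangency of A1 to EU means the radius BE is perpendicular to EU, with radius 12.1, so the center B sits 12.1 in from both sides at B = (-27.30, 22.60). Then |MB| = |B − M| = 35.44.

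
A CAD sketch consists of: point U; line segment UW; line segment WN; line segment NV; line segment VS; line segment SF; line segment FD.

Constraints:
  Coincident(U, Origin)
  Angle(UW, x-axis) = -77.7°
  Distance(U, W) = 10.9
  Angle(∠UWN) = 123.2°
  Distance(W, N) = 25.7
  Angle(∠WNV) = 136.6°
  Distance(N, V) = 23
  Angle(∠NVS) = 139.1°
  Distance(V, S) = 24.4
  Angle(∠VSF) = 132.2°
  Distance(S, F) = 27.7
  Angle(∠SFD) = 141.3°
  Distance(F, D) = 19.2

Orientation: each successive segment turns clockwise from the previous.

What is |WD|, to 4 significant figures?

64.12

∠VSF = 132.2° gives SF at 93.40° from the x-axis; with |SF| = 27.7, F = (-59.33, 13.12). ∠SFD = 141.3° gives FD at 54.70° from the x-axis; with |FD| = 19.2, D = (-48.24, 28.79). Then |WD| = |D − W| = 64.12.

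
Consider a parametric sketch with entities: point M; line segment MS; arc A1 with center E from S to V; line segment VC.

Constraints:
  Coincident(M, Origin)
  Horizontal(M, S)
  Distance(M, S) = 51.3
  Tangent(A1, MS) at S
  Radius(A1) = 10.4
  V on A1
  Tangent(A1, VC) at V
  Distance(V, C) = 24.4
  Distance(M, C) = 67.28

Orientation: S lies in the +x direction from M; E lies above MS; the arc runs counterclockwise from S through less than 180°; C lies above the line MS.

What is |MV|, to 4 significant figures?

62.74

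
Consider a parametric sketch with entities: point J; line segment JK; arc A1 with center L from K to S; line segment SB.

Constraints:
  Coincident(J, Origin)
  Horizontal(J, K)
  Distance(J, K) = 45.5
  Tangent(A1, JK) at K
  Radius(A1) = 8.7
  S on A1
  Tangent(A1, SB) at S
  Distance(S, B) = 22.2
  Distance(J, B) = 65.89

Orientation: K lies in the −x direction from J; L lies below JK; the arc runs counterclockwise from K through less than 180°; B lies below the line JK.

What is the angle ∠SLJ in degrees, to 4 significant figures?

154.0°

J is at the origin; JK is horizontal with |JK| = 45.5 and K on the −x side, so K = (-45.50, 0.000). Since A1 is tangent to JK there, LK ⟂ JK, so L = K + (0, -8.7) = (-45.50, -8.700). Since LS ⟂ SB (tangency), |LB| = √(8.7² + 22.2²) = 23.84 regardless of where S sits on A1. So B lies on both circle(J, 65.89) and circle(L, 23.84); the below-JK intersection is B = (-59.72, -27.84). S is the foot of the tangent from B: S = (-53.90, -6.417).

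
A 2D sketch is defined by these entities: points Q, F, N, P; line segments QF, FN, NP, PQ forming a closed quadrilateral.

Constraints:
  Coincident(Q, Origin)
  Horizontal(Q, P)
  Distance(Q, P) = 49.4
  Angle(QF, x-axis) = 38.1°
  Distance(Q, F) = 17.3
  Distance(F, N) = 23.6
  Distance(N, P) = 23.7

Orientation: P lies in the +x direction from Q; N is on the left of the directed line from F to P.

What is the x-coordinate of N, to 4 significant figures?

35.60

Checks: |FN| = 23.60 ✓; |NP| = 23.70 ✓.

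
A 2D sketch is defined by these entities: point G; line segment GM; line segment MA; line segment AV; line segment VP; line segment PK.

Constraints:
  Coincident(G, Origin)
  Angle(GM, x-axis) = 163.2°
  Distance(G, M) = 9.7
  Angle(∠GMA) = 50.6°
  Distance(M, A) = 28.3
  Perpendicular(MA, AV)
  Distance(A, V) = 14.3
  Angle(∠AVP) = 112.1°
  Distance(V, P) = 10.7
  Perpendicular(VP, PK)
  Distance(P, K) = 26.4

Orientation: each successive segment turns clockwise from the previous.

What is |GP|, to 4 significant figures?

16.34

The perpendicularity gives AV at right angles to MA, so AV runs at -56.20°; with |AV| = 14.3, V = (22.19, 6.664). ∠AVP = 112.1° gives VP at -124.1° from the x-axis; with |VP| = 10.7, P = (16.19, -2.197). Then |GP| = |P − G| = 16.34.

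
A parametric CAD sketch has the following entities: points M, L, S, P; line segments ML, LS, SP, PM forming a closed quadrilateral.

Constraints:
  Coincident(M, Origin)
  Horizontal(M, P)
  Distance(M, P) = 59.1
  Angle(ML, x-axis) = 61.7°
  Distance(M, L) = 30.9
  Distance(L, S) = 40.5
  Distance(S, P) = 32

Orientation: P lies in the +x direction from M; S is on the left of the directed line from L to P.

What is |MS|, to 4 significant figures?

63.40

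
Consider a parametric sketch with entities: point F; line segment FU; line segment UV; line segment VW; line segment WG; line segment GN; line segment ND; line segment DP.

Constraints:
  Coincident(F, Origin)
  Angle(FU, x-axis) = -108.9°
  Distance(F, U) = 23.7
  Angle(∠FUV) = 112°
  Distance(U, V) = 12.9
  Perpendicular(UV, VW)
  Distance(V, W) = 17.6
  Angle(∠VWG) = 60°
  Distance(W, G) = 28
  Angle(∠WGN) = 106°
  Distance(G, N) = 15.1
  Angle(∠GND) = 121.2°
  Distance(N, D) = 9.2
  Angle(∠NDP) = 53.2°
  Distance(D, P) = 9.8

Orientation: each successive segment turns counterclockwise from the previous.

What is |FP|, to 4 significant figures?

27.34

F is at the origin; FU runs at -108.9° with length 23.7, so U = (-7.677, -22.42). ∠FUV = 112.0° gives UV at -40.90° from the x-axis; with |UV| = 12.9, V = (2.074, -30.87). UV is perpendicular to VW, so VW runs at 49.10°; with |VW| = 17.6, W = (13.60, -17.57). ∠VWG = 60.0° gives WG at 169.1° from the x-axis; with |WG| = 28.0, G = (-13.90, -12.27). ∠WGN = 106.0° gives GN at -116.9° from the x-axis; with |GN| = 15.1, N = (-20.73, -25.74). ∠GND = 121.2° gives ND at -58.10° from the x-axis; with |ND| = 9.2, D = (-15.87, -33.55). ∠NDP = 53.2° gives DP at 68.70° from the x-axis; with |DP| = 9.8, P = (-12.31, -24.42). Then |FP| = |P − F| = 27.34.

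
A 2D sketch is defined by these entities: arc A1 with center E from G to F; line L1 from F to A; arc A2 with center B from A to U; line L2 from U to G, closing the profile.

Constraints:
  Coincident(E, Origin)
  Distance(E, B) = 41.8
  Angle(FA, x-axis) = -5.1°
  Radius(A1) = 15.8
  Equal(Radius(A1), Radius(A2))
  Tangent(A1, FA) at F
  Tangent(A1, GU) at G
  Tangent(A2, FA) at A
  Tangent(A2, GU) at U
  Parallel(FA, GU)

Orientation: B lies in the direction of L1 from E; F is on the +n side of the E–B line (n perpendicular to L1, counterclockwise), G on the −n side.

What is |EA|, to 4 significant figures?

44.69

Tangency of A1 to both parallel lines with radius 15.8 puts F and G at E ± 15.8·n: F = (1.405, 15.74), G = (-1.405, -15.74). Equal radii place A and U the same way about B: A = B + 15.8·n = (43.04, 12.02), U = B − 15.8·n = (40.23, -19.45). Then |EA| = |A − E| = 44.69.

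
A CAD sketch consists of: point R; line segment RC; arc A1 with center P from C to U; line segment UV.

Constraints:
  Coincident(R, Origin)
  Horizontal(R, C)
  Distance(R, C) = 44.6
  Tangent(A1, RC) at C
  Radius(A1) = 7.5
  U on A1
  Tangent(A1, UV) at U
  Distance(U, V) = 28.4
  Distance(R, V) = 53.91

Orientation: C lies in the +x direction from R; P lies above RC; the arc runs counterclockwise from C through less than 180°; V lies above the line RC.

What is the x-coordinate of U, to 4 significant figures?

51.43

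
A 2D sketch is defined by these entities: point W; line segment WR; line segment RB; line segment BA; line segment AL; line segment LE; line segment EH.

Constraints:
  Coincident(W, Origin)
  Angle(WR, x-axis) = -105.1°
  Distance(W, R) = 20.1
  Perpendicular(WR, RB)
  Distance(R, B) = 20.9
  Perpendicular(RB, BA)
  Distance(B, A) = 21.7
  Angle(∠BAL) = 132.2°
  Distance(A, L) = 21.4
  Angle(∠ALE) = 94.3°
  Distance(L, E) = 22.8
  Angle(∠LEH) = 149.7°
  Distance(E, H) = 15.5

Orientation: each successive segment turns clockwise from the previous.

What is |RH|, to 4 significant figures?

16.74

W is at the origin; WR runs at -105.1° with length 20.1, so R = (-5.236, -19.41). The perpendicularity gives RB at right angles to WR, so RB runs at 164.9°; with |RB| = 20.9, B = (-25.41, -13.96). The perpendicularity gives BA at right angles to RB, so BA runs at 74.90°; with |BA| = 21.7, A = (-19.76, 6.989). ∠BAL = 132.2° gives AL at 27.10° from the x-axis; with |AL| = 21.4, L = (-0.7110, 16.74). ∠ALE = 94.3° gives LE at -58.60° from the x-axis; with |LE| = 22.8, E = (11.17, -2.723). ∠LEH = 149.7° gives EH at -88.90° from the x-axis; with |EH| = 15.5, H = (11.47, -18.22). Then |RH| = |H − R| = 16.74.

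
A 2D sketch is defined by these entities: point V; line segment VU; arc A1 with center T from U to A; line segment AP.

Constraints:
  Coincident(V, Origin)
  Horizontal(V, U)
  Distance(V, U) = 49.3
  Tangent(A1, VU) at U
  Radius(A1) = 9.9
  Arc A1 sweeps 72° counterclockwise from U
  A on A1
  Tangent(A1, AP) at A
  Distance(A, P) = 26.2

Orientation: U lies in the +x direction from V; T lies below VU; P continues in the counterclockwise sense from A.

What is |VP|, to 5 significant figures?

44.934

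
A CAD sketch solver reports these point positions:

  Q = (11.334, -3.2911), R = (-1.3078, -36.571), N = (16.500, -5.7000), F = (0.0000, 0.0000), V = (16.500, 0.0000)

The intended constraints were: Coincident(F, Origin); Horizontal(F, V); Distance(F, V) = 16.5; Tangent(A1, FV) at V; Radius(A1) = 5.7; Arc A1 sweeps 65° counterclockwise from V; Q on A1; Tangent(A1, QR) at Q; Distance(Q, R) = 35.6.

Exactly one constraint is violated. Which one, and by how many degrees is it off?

Tangent(A1, QR) at Q — off by 4.20°.

F = (0.00, 0.00) ✓; F.y = 0.00, V.y = 0.00 ✓; |FV| = 16.50 ✓; ∠(NV, VF) = 90.00° ✓; |NV| = 5.700 ✓; bearing(N→Q) − bearing(N→V) = 65.00° ✓; |NQ| = 5.700 ✓; ∠(NQ, QR) = 85.80° ✗; |QR| = 35.60 ✓.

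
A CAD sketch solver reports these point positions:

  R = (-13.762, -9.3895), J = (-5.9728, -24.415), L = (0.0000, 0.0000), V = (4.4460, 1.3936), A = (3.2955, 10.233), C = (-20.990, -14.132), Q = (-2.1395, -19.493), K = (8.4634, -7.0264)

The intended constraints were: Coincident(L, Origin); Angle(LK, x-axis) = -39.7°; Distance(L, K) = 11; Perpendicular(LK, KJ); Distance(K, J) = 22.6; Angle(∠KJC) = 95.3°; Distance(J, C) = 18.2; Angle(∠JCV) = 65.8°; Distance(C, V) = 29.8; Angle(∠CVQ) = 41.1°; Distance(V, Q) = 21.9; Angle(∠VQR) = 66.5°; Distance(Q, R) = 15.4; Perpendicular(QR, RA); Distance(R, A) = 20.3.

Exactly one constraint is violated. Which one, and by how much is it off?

Distance(R, A) = 20.3 — off by 5.70.

L = (0.00, 0.00) ✓; LK at -39.70° ✓; |LK| = 11.00 ✓; ∠(LK, KJ) = 90.00° ✓; |KJ| = 22.60 ✓; ∠KJC = 95.30° ✓; |JC| = 18.20 ✓; ∠JCV = 65.80° ✓; |CV| = 29.80 ✓; ∠CVQ = 41.10° ✓; |VQ| = 21.90 ✓; ∠VQR = 66.50° ✓; |QR| = 15.40 ✓; ∠(QR, RA) = 90.00° ✓; |RA| = 26.00 ✗.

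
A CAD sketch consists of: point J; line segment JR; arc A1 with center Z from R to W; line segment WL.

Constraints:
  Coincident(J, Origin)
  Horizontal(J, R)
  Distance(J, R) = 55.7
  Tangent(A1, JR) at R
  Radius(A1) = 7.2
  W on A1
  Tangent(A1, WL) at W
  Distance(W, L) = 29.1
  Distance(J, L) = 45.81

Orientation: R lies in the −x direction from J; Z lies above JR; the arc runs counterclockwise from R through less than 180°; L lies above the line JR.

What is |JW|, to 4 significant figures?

49.54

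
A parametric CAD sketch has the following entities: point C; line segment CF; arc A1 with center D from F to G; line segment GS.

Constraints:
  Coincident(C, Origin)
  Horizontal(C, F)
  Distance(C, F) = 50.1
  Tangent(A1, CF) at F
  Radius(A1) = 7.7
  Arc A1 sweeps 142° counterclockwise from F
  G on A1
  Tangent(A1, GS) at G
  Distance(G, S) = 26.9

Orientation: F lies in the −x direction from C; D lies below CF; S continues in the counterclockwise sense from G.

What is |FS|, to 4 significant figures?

34.51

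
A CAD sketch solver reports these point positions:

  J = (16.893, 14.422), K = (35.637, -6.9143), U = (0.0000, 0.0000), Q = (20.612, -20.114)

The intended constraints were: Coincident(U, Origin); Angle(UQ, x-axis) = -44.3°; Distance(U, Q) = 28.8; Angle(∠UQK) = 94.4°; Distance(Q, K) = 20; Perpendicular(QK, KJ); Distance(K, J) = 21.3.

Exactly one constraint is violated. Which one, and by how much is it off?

Distance(K, J) = 21.3 — off by 7.10.

U = (0.00, 0.00) ✓; UQ at -44.30° ✓; |UQ| = 28.80 ✓; ∠UQK = 94.40° ✓; |QK| = 20.00 ✓; ∠(QK, KJ) = 90.00° ✓; |KJ| = 28.40 ✗.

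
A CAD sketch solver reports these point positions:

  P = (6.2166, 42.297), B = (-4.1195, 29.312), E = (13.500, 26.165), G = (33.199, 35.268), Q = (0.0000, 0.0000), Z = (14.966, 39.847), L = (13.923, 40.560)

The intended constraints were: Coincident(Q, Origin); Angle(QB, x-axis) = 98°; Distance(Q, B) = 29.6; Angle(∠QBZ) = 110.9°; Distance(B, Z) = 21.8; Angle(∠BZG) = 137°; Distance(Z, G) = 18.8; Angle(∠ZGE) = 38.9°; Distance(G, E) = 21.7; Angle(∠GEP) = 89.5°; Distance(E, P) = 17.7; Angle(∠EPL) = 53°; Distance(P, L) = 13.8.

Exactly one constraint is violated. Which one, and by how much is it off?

Distance(P, L) = 13.8 — off by 5.90.

Q = (0.00, 0.00) ✓; QB at 98.00° ✓; |QB| = 29.60 ✓; ∠QBZ = 110.9° ✓; |BZ| = 21.80 ✓; ∠BZG = 137.0° ✓; |ZG| = 18.80 ✓; ∠ZGE = 38.90° ✓; |GE| = 21.70 ✓; ∠GEP = 89.50° ✓; |EP| = 17.70 ✓; ∠EPL = 53.00° ✓; |PL| = 7.900 ✗.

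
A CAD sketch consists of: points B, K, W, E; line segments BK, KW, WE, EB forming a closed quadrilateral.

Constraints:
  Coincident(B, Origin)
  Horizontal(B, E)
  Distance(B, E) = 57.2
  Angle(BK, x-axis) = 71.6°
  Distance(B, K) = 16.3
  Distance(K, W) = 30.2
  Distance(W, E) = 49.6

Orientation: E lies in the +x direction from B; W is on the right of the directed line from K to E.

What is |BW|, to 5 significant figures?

17.366

Checks: |KW| = 30.20 ✓; |WE| = 49.60 ✓.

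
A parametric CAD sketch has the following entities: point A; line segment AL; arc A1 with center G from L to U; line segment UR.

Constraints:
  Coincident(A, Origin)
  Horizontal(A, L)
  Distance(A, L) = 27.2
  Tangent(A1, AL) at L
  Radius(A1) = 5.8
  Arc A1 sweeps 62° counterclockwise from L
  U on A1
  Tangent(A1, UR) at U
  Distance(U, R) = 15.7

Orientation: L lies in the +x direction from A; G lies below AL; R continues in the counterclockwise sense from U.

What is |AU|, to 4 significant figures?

22.29

The tangent condition forces GL to be normal to AL, so G = L + (0, -5.8) = (27.20, -5.800). On A1, L sits at bearing 90° from G; a 62° counterclockwise sweep puts U at bearing 152°, so U = G + 5.8·(cos 152°, sin 152°) = (22.08, -3.077). Then |AU| = |U − A| = 22.29.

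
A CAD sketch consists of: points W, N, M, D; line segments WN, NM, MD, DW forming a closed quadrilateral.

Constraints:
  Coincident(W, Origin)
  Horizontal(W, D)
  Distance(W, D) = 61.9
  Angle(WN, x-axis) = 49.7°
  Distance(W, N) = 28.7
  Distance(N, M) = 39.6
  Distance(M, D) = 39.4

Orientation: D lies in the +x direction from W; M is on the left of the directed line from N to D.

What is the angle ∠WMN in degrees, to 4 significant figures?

10.31°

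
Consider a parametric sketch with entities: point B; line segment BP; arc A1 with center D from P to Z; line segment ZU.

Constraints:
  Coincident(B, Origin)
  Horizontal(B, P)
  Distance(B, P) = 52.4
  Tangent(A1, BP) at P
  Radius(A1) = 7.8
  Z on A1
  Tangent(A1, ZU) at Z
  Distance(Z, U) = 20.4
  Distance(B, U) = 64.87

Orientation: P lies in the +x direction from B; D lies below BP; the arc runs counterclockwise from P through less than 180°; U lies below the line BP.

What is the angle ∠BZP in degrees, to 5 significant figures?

101.96°

B is at the origin; B and P share the same y with |BP| = 52.4 and P on the +x side, so P = (52.400, 0.0000). The tangent condition forces DP to be normal to BP, so D = P + (0, -7.8) = (52.400, -7.8000). Since DZ ⟂ ZU (tangency), |DU| = √(7.8² + 20.4²) = 21.840 regardless of where Z sits on A1. So U lies on both circle(B, 64.87) and circle(D, 21.840); the below-BP intersection is U = (58.083, -28.888). Z is the foot of the tangent from U: Z = (46.090, -12.385).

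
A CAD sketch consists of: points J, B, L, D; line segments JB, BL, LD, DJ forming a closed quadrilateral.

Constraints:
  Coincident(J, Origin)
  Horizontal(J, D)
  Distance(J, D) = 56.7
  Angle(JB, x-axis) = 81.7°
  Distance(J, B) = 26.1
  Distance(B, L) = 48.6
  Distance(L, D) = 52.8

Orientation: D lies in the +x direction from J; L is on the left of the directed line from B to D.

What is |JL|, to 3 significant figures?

68.4

J is at the origin; J and D share the same y with |JD| = 56.7 and D in +x, so D = (56.7, 0). JB runs at 81.7° with |JB| = 26.1, so B = (3.77, 25.8). L is determined by |BL| = 48.6 and |LD| = 52.8 together: it lies at the intersection of circle(B, 48.6) and circle(D, 52.8). With |BD| = 58.9, the foot of the radical line on BD is 25.8 from B and the perpendicular offset is √(48.6² − 25.8²) = 41.2. Taking the left-of-BD solution: L = (45.0, 51.5).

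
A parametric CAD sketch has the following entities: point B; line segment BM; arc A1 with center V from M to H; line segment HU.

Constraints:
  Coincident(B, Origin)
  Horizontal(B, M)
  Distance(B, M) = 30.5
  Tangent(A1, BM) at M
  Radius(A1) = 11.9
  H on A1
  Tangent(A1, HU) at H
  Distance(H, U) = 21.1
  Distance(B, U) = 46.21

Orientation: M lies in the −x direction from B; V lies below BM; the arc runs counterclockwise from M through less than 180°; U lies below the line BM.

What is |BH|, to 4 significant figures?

44.45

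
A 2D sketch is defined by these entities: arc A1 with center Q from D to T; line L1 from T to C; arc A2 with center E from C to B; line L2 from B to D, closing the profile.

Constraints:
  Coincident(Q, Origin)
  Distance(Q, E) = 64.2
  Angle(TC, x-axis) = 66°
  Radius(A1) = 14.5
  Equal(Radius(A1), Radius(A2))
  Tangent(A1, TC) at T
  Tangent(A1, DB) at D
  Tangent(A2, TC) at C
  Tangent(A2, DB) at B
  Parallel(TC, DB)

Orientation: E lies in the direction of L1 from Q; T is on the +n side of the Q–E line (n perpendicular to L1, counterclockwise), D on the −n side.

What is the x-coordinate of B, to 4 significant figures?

39.36

The slot axis is L1's direction at 66.0°, so u = (cos 66.0°, sin 66.0°) = (0.4067, 0.9135) and n = (−sin 66.0°, cos 66.0°) = (-0.9135, 0.4067). Q is at the origin and E lies 64.2 along u from Q, so E = 64.2·u = (26.11, 58.65). Tangency of A1 to both parallel lines with radius 14.5 puts T and D at Q ± 14.5·n: T = (-13.25, 5.898), D = (13.25, -5.898). Equal radii place C and B the same way about E: C = E + 14.5·n = (12.87, 64.55), B = E − 14.5·n = (39.36, 52.75). So B.x = 39.36.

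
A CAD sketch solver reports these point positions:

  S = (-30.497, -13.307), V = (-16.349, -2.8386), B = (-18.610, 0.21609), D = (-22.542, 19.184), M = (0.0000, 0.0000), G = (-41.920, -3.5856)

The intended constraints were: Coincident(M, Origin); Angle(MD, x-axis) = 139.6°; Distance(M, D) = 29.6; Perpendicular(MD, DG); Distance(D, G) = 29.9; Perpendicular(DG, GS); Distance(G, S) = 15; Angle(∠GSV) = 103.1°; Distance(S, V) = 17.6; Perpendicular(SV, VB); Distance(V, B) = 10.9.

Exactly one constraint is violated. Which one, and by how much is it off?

Distance(V, B) = 10.9 — off by 7.10.

M = (0.00, 0.00) ✓; MD at 139.6° ✓; |MD| = 29.60 ✓; ∠(MD, DG) = 90.00° ✓; |DG| = 29.90 ✓; ∠(DG, GS) = 90.00° ✓; |GS| = 15.00 ✓; ∠GSV = 103.1° ✓; |SV| = 17.60 ✓; ∠(SV, VB) = 90.01° ✓; |VB| = 3.800 ✗.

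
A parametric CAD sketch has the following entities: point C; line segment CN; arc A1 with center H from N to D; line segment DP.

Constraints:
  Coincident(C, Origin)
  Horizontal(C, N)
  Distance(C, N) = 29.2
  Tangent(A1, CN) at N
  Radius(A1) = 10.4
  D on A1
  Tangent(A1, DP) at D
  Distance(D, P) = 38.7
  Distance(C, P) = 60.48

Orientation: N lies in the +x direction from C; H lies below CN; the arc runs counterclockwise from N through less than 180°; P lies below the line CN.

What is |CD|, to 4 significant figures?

24.15

C is at the origin; C and N share the same y with |CN| = 29.2 and N on the +x side, so N = (29.20, 0.000). The tangent condition forces HN to be normal to CN, so H = N + (0, -10.4) = (29.20, -10.40). Since HD ⟂ DP (tangency), |HP| = √(10.4² + 38.7²) = 40.07 regardless of where D sits on A1. So P lies on both circle(C, 60.48) and circle(H, 40.07); the below-CN intersection is P = (33.70, -50.22). D is the foot of the tangent from P: D = (19.52, -14.21).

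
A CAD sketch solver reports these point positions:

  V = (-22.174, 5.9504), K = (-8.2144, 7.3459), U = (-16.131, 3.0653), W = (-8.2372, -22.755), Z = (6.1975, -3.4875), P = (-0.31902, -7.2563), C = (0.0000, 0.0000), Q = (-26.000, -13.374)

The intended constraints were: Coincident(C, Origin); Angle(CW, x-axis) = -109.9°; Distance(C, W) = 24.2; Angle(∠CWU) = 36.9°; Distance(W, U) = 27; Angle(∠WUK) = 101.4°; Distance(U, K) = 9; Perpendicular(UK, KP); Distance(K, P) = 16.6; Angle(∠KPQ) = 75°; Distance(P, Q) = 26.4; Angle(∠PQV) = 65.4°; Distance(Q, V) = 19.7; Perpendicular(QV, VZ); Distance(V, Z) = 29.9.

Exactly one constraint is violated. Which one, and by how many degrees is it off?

Perpendicular(QV, VZ) — off by 7.20°.

C = (0.00, 0.00) ✓; CW at -109.9° ✓; |CW| = 24.20 ✓; ∠CWU = 36.90° ✓; |WU| = 27.00 ✓; ∠WUK = 101.4° ✓; |UK| = 9.000 ✓; ∠(UK, KP) = 90.00° ✓; |KP| = 16.60 ✓; ∠KPQ = 75.00° ✓; |PQ| = 26.40 ✓; ∠PQV = 65.40° ✓; |QV| = 19.70 ✓; ∠(QV, VZ) = 97.20° ✗; |VZ| = 29.90 ✓.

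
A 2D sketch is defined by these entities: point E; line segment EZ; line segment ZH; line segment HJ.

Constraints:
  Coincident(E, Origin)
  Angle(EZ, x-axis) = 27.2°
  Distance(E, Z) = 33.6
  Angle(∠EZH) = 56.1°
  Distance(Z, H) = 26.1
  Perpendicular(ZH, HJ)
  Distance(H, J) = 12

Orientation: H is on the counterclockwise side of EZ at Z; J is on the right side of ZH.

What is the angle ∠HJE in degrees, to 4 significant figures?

10.45°

E is at the origin; EZ runs at 27.2° with length 33.6, so Z = 33.6·(cos 27.2°, sin 27.2°) = (29.88, 15.36). ∠EZH = 56.1°, so ZH runs at 27.2° + (180° − 56.1°) = 151.1° from the x-axis; with |ZH| = 26.1, H = Z + 26.1·(cos 151.1°, sin 151.1°) = (7.035, 27.97). ZH ⟂ HJ; with |HJ| = 12.0 on the right of ZH, J = H + 12.0·(0.4833, 0.8755) = (12.83, 38.48). Then cos ∠HJE = JH·JE / (|JH||JE|), giving 10.45°.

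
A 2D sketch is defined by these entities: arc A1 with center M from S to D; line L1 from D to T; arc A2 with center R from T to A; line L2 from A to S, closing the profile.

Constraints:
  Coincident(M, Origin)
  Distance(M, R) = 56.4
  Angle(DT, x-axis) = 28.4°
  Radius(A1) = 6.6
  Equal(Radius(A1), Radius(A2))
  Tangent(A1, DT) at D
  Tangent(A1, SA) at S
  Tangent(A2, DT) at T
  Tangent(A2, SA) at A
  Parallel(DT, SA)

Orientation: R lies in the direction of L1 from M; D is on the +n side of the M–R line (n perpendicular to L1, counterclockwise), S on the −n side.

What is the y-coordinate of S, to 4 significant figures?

-5.806

The slot axis is L1's direction at 28.4°, so u = (cos 28.4°, sin 28.4°) = (0.8796, 0.4756) and n = (−sin 28.4°, cos 28.4°) = (-0.4756, 0.8796). M is at the origin and R lies 56.4 along u from M, so R = 56.4·u = (49.61, 26.83). Tangency of A1 to both parallel lines with radius 6.6 puts D and S at M ± 6.6·n: D = (-3.139, 5.806), S = (3.139, -5.806). So S.y = -5.806.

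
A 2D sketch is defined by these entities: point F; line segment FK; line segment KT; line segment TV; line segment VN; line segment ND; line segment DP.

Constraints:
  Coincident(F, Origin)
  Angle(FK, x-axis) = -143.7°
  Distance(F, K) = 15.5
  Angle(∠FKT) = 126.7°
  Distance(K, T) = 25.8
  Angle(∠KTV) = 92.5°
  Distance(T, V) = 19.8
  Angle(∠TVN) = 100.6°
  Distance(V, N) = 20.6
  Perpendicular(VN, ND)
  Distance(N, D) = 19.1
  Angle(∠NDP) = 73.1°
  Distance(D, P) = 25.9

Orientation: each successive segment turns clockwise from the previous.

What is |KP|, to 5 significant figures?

29.113

F is at the origin; FK runs at -143.7° with length 15.5, so K = (-12.492, -9.1762). ∠FKT = 126.7° gives KT at 163.00° from the x-axis; with |KT| = 25.8, T = (-37.165, -1.6330). ∠KTV = 92.5° gives TV at 75.500° from the x-axis; with |TV| = 19.8, V = (-32.207, 17.536). ∠TVN = 100.6° gives VN at -3.9000° from the x-axis; with |VN| = 20.6, N = (-11.655, 16.135). The perpendicularity gives ND at right angles to VN, so ND runs at -93.900°; with |ND| = 19.1, D = (-12.954, -2.9206). ∠NDP = 73.1° gives DP at 159.20° from the x-axis; with |DP| = 25.9, P = (-37.166, 6.2767). Then |KP| = |P − K| = 29.113.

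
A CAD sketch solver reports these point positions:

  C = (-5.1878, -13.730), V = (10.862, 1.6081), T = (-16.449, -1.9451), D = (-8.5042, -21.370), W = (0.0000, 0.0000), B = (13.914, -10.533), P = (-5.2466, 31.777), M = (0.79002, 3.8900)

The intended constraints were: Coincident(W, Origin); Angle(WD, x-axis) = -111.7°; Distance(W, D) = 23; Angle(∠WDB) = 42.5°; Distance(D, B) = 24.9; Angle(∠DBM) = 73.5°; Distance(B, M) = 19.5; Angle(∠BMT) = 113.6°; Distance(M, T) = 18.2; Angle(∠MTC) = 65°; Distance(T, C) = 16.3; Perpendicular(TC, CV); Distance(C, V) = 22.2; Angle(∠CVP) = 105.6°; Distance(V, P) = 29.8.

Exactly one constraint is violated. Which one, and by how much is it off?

Distance(V, P) = 29.8 — off by 4.40.

W = (0.00, 0.00) ✓; WD at -111.7° ✓; |WD| = 23.00 ✓; ∠WDB = 42.50° ✓; |DB| = 24.90 ✓; ∠DBM = 73.50° ✓; |BM| = 19.50 ✓; ∠BMT = 113.6° ✓; |MT| = 18.20 ✓; ∠MTC = 65.00° ✓; |TC| = 16.30 ✓; ∠(TC, CV) = 90.00° ✓; |CV| = 22.20 ✓; ∠CVP = 105.6° ✓; |VP| = 34.20 ✗.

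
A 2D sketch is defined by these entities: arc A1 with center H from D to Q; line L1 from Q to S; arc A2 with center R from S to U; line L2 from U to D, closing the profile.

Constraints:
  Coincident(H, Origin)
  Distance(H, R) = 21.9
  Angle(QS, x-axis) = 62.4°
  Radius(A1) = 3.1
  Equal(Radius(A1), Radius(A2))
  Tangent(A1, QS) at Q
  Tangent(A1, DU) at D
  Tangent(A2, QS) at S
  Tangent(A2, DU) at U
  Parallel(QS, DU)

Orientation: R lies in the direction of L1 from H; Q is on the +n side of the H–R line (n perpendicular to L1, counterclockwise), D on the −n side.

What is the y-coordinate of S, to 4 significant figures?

20.84

Tangency of A1 to both parallel lines with radius 3.1 puts Q and D at H ± 3.1·n: Q = (-2.747, 1.436), D = (2.747, -1.436). Equal radii place S and U the same way about R: S = R + 3.1·n = (7.399, 20.84), U = R − 3.1·n = (12.89, 17.97). So S.y = 20.84.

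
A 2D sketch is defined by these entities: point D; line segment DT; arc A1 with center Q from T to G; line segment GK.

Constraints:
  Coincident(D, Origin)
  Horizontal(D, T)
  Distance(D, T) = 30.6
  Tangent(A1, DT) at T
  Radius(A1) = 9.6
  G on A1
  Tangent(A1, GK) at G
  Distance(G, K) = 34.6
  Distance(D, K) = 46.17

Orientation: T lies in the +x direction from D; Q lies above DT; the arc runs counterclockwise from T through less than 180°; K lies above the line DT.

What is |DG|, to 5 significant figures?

41.216

D is at the origin; D and T share the same y with |DT| = 30.6 and T on the +x side, so T = (30.600, 0.0000). Since A1 is tangent to DT there, QT ⟂ DT, so Q = T + (0, 9.6) = (30.600, 9.6000). Since QG ⟂ GK (tangency), |QK| = √(9.6² + 34.6²) = 35.907 regardless of where G sits on A1. So K lies on both circle(D, 46.17) and circle(Q, 35.907); the above-DT intersection is K = (17.117, 42.880). G is the foot of the tangent from K: G = (38.210, 15.452).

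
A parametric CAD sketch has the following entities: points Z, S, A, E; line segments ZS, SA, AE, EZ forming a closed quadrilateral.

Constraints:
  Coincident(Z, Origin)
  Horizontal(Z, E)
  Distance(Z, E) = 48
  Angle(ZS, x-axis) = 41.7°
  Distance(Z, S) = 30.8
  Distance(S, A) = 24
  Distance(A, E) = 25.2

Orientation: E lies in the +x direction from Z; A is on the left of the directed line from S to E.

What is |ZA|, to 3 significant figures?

52.9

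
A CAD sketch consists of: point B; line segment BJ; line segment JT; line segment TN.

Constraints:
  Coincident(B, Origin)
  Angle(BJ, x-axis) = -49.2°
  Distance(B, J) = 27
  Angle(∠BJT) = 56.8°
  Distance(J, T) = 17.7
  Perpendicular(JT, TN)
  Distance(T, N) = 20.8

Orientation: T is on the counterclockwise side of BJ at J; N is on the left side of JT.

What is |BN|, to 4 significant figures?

3.423

B is at the origin; BJ runs at -49.2° with length 27.0, so J = 27.0·(cos -49.2°, sin -49.2°) = (17.64, -20.44). ∠BJT = 56.8°, so JT runs at -49.2° + (180° − 56.8°) = 74.00° from the x-axis; with |JT| = 17.7, T = J + 17.7·(cos 74.00°, sin 74.00°) = (22.52, -3.425). JT ⟂ TN; with |TN| = 20.8 on the left of JT, N = T + 20.8·(-0.9613, 0.2756) = (2.527, 2.309). Then |BN| = |N − B| = 3.423.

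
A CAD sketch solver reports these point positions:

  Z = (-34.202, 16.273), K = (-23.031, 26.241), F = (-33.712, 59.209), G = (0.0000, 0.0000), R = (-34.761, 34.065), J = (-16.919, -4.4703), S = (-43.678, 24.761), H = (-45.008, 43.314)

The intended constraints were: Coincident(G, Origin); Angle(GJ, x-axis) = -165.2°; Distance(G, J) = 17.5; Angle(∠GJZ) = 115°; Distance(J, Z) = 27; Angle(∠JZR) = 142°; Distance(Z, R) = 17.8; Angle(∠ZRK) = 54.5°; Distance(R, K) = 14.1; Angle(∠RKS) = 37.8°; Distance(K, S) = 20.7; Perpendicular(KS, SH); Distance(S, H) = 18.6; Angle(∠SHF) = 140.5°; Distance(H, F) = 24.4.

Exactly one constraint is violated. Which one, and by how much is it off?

Distance(H, F) = 24.4 — off by 4.90.

G = (0.00, 0.00) ✓; GJ at -165.2° ✓; |GJ| = 17.50 ✓; ∠GJZ = 115.0° ✓; |JZ| = 27.00 ✓; ∠JZR = 142.0° ✓; |ZR| = 17.80 ✓; ∠ZRK = 54.50° ✓; |RK| = 14.10 ✓; ∠RKS = 37.80° ✓; |KS| = 20.70 ✓; ∠(KS, SH) = 90.00° ✓; |SH| = 18.60 ✓; ∠SHF = 140.5° ✓; |HF| = 19.50 ✗.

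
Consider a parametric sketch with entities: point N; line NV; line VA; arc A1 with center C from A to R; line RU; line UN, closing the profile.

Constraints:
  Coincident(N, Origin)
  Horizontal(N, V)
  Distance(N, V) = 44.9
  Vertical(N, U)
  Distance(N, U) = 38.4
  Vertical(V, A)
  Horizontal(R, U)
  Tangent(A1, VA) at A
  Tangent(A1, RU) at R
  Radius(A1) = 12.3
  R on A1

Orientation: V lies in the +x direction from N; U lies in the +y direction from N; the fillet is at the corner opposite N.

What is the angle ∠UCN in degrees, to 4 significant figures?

59.35°

N is at the origin; N and V share the same y with |NV| = 44.9 and V on the +x side, so V = (44.90, 0.000). N and U share the same x with |NU| = 38.4 and U on the +y side, so U = (0.000, 38.40). The virtual corner opposite N is at (44.90, 38.40). Since A1 is tangent to VA there, CA ⟂ VA and A1 meets RU tangentially, so CR is at right angles to RU, with radius 12.3, so the center C sits 12.3 in from both sides at C = (32.60, 26.10). Then cos ∠UCN = CU·CN / (|CU||CN|), giving 59.35°.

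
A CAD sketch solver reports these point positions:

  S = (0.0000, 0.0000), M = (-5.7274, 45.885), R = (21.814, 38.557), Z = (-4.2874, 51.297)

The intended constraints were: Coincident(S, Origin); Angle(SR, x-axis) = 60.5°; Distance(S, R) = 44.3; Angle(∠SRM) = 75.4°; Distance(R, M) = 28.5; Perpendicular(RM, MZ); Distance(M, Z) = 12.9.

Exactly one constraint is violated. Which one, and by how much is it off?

Distance(M, Z) = 12.9 — off by 7.30.

S = (0.00, 0.00) ✓; SR at 60.50° ✓; |SR| = 44.30 ✓; ∠SRM = 75.40° ✓; |RM| = 28.50 ✓; ∠(RM, MZ) = 90.00° ✓; |MZ| = 5.600 ✗.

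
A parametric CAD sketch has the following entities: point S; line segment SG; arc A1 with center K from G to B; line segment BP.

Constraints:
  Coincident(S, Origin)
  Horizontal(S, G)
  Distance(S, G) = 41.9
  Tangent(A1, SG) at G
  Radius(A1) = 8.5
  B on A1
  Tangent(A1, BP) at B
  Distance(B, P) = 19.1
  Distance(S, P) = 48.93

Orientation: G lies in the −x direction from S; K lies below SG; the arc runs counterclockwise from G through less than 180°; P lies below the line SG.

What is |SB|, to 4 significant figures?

50.83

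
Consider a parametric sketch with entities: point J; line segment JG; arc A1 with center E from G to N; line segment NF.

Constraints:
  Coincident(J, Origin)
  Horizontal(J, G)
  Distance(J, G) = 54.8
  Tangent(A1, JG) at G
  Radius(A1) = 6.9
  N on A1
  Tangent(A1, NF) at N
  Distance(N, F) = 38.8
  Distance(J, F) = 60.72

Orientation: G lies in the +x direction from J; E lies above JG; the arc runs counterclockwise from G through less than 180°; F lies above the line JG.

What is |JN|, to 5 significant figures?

61.675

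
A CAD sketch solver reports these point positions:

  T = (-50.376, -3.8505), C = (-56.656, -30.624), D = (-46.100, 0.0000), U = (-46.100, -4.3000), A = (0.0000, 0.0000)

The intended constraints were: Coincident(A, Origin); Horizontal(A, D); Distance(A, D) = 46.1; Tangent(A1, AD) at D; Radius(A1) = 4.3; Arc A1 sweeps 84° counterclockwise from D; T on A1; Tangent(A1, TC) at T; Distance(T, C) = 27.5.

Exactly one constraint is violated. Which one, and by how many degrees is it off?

Tangent(A1, TC) at T — off by 7.20°.

A = (0.00, 0.00) ✓; A.y = 0.00, D.y = 0.00 ✓; |AD| = 46.10 ✓; ∠(UD, DA) = 90.00° ✓; |UD| = 4.300 ✓; bearing(U→T) − bearing(U→D) = 84.00° ✓; |UT| = 4.300 ✓; ∠(UT, TC) = 97.20° ✗; |TC| = 27.50 ✓.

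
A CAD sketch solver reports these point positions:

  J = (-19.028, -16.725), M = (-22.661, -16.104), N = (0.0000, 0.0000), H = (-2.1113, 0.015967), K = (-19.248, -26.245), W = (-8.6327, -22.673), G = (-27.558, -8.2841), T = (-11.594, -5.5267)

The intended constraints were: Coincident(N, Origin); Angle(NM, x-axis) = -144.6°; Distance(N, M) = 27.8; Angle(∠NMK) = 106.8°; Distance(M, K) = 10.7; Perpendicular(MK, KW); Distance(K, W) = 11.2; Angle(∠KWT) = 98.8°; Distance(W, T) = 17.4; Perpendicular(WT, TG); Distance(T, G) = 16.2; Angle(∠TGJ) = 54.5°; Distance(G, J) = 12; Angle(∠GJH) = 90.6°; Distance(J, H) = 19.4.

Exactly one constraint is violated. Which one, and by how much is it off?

Distance(J, H) = 19.4 — off by 4.40.

N = (0.00, 0.00) ✓; NM at -144.6° ✓; |NM| = 27.80 ✓; ∠NMK = 106.8° ✓; |MK| = 10.70 ✓; ∠(MK, KW) = 90.00° ✓; |KW| = 11.20 ✓; ∠KWT = 98.80° ✓; |WT| = 17.40 ✓; ∠(WT, TG) = 90.00° ✓; |TG| = 16.20 ✓; ∠TGJ = 54.50° ✓; |GJ| = 12.00 ✓; ∠GJH = 90.60° ✓; |JH| = 23.80 ✗.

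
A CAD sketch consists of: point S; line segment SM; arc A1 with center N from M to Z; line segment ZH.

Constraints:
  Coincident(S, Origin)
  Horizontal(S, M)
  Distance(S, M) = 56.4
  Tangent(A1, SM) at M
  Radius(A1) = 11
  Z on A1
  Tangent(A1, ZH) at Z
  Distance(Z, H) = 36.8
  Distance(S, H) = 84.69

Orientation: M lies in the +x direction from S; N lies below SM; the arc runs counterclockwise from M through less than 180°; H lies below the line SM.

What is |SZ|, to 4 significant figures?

51.01

Checks: S.y = 0.00, M.y = 0.00 ✓; |NZ| = 11.00 ✓; ∠(NZ, ZH) = 90.00° ✓; |ZH| = 36.80 ✓; |SH| = 84.69 ✓.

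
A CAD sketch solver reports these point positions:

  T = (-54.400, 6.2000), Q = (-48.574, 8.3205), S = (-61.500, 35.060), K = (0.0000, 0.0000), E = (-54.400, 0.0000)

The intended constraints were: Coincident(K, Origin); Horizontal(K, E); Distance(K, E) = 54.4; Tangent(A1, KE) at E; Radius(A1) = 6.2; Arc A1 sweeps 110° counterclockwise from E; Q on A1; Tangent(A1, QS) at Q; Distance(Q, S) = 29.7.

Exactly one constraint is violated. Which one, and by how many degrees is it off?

Tangent(A1, QS) at Q — off by 5.80°.

K = (0.00, 0.00) ✓; K.y = 0.00, E.y = 0.00 ✓; |KE| = 54.40 ✓; ∠(TE, EK) = 90.00° ✓; |TE| = 6.200 ✓; bearing(T→Q) − bearing(T→E) = 110.0° ✓; |TQ| = 6.200 ✓; ∠(TQ, QS) = 84.20° ✗; |QS| = 29.70 ✓.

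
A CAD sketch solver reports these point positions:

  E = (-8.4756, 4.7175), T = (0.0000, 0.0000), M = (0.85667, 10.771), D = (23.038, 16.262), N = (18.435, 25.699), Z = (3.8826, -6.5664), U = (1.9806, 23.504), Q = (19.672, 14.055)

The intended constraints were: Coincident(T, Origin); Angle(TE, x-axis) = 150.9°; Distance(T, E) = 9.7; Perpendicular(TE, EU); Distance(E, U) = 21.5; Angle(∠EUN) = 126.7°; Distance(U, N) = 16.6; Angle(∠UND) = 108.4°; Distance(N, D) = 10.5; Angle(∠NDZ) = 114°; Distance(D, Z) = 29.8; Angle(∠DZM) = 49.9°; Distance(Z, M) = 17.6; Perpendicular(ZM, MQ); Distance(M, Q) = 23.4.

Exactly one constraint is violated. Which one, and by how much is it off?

Distance(M, Q) = 23.4 — off by 4.30.

T = (0.00, 0.00) ✓; TE at 150.9° ✓; |TE| = 9.700 ✓; ∠(TE, EU) = 90.00° ✓; |EU| = 21.50 ✓; ∠EUN = 126.7° ✓; |UN| = 16.60 ✓; ∠UND = 108.4° ✓; |ND| = 10.50 ✓; ∠NDZ = 114.0° ✓; |DZ| = 29.80 ✓; ∠DZM = 49.90° ✓; |ZM| = 17.60 ✓; ∠(ZM, MQ) = 90.00° ✓; |MQ| = 19.10 ✗.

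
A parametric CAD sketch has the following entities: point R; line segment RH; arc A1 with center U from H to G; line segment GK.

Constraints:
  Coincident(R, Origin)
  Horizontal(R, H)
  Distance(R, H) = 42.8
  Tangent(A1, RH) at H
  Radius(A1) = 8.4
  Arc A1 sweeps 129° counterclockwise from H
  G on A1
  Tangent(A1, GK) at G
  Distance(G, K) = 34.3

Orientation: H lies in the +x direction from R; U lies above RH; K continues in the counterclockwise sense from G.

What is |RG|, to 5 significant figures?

51.191

R is at the origin; R and H share the same y with |RH| = 42.8 and H on the +x side, so H = (42.800, 0.0000). A1 meets RH tangentially, so UH is at right angles to RH, so U = H + (0, 8.4) = (42.800, 8.4000). On A1, H sits at bearing -90° from U; a 129° counterclockwise sweep puts G at bearing 39°, so G = U + 8.4·(cos 39°, sin 39°) = (49.328, 13.686). Then |RG| = |G − R| = 51.191.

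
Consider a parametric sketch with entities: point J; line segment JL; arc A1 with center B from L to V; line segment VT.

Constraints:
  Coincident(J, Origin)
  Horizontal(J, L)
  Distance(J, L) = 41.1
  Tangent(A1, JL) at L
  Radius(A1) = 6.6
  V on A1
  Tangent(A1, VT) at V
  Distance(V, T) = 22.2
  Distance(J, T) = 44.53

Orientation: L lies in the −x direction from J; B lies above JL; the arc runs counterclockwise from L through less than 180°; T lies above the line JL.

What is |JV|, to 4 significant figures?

35.10

J is at the origin; JL is horizontal with |JL| = 41.1 and L on the −x side, so L = (-41.10, 0.000). A1 meets JL tangentially, so BL is at right angles to JL, so B = L + (0, 6.6) = (-41.10, 6.600). Since BV ⟂ VT (tangency), |BT| = √(6.6² + 22.2²) = 23.16 regardless of where V sits on A1. So T lies on both circle(J, 44.53) and circle(B, 23.16); the above-JL intersection is T = (-34.07, 28.67). V is the foot of the tangent from T: V = (-34.50, 6.473).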